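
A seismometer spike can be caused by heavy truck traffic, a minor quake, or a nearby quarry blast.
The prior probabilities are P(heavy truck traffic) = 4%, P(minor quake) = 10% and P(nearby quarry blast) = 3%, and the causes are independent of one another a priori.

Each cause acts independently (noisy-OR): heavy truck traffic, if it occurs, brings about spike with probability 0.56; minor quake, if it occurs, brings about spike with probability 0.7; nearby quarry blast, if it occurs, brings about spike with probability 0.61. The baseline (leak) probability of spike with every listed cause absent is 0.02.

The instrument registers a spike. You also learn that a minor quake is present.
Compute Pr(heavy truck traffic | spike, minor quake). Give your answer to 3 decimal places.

Pr(heavy truck traffic | spike, minor quake) ≈ 0.049

Under noisy-OR, P(spike | causes) = 1 − (1−0.02)·∏(1−qᵢ) over the active causes.
For the numerator, keep only heavy truck traffic=true terms: 0.033781 + 0.001139 = 0.034920
The normalizing constant is 0.706×0.96×0.97 + 0.88534×0.96×0.03 + 0.87064×0.04×0.97 + 0.94955×0.04×0.03 = 0.717845
Posterior = 0.034920 / 0.717845 ≈ 0.049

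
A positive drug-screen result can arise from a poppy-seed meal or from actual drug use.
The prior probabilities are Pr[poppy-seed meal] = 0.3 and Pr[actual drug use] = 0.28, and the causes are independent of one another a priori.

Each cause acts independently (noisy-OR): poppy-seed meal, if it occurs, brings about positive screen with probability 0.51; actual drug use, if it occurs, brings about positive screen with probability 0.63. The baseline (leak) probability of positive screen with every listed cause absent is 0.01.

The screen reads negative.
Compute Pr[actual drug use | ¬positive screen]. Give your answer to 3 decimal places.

Under noisy-OR, P(positive screen | causes) = 1 − (1−0.01)·∏(1−qᵢ) over the active causes.
Numerator (weight on configurations with actual drug use): 0.071795 + 0.015077 = 0.086872
Normalizer over all consistent configurations: 0.99*0.7*0.72 + 0.3663*0.7*0.28 + 0.4851*0.3*0.72 + 0.179487*0.3*0.28 = 0.690614
P(actual drug use | ¬positive screen) = 0.086872/0.690614 ≈ 0.126

Pr[actual drug use | ¬positive screen] ≈ 0.126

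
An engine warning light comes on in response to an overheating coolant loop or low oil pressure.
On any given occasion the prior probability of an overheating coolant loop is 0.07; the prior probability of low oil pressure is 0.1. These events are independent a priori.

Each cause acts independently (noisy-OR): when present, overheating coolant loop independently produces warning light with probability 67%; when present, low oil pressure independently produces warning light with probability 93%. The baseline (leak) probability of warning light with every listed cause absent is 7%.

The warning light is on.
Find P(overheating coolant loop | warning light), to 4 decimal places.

Under noisy-OR, P(warning light | causes) = 1 − (1−0.07)·∏(1−qᵢ) over the active causes.
For the numerator, keep only overheating coolant loop=true terms: 0.043665 + 0.006850 = 0.050515
Denominator P(warning light): 0.07*0.93*0.9 + 0.9349*0.93*0.1 + 0.6931*0.07*0.9 + 0.978517*0.07*0.1 = 0.196051
Posterior = 0.050515 / 0.196051 ≈ 0.2577

P(overheating coolant loop | warning light) ≈ 0.2577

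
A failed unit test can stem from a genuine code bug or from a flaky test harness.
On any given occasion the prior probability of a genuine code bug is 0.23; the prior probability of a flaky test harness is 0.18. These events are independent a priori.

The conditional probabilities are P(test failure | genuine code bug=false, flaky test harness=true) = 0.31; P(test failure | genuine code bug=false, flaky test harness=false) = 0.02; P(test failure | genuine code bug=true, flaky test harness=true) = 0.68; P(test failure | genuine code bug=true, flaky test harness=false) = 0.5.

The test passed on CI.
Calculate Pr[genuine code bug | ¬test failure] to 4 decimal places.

Pr[genuine code bug | ¬test failure] ≈ 0.1308

Enumerate the 4 (genuine code bug, flaky test harness) configurations and weight by the priors:
  P(¬test failure) = 0.98×0.77×0.82 + 0.69×0.77×0.18 + 0.5×0.23×0.82 + 0.32×0.23×0.18
        = 0.618772 + 0.095634 + 0.094300 + 0.013248 = 0.821954
Keeping only the genuine code bug-present terms gives 0.107548, so
  P(genuine code bug | ¬test failure) = 0.107548 / 0.821954 ≈ 0.1308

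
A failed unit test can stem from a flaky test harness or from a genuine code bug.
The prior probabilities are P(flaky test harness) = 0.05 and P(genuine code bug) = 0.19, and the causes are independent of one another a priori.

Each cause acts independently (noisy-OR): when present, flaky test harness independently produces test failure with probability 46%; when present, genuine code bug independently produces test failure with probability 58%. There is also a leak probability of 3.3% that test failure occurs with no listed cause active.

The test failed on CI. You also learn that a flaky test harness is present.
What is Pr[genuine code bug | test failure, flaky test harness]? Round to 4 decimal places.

Pr[genuine code bug | test failure, flaky test harness] ≈ 0.2771

Under noisy-OR, P(test failure | causes) = 1 − (1−0.033)·∏(1−qᵢ) over the active causes.
Sum P(test failure|·) weighted by the priors over both values of genuine code bug:
  P(test failure | flaky test harness) = 0.47782·0.81 + 0.780684·0.19
        = 0.387034 + 0.148330 = 0.535364
Configurations with genuine code bug contribute 0.148330, so
  P(genuine code bug | test failure, flaky test harness) = 0.148330 / 0.535364 ≈ 0.2771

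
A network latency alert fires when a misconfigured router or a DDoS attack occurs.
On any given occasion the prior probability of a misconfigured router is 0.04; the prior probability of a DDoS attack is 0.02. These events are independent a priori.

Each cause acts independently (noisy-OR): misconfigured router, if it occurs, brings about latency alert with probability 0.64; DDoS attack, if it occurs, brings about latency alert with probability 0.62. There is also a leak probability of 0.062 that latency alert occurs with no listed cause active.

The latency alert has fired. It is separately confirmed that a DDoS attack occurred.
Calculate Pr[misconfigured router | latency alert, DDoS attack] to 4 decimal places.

Pr[misconfigured router | latency alert, DDoS attack] ≈ 0.0534

Under noisy-OR, P(latency alert | causes) = 1 − (1−0.062)·∏(1−qᵢ) over the active causes.
Sum P(latency alert|·) weighted by the priors over both values of misconfigured router:
  P(latency alert | DDoS attack) = 0.64356*0.96 + 0.871682*0.04
        = 0.617818 + 0.034867 = 0.652685
Keeping only the misconfigured router-present terms gives 0.034867, so
  P(misconfigured router | latency alert, DDoS attack) = 0.034867 / 0.652685 ≈ 0.0534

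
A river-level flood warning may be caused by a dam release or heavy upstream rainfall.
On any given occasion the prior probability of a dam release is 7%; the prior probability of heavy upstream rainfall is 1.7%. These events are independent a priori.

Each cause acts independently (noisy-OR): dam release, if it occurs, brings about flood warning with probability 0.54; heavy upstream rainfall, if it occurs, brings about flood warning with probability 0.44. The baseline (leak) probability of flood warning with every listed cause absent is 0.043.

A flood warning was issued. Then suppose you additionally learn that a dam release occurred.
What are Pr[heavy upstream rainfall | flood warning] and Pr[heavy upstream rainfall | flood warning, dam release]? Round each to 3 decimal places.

Under noisy-OR, P(flood warning | causes) = 1 − (1−0.043)·∏(1−qᵢ) over the active causes.
P(flood warning) = 0.043×0.93×0.983 + 0.46408×0.93×0.017 + 0.55978×0.07×0.983 + 0.753477×0.07×0.017 = 0.039310 + 0.007337 + 0.038518 + 0.000897 = 0.086062
Of this, 0.008234 comes from 0.007337 + 0.000897 (the heavy upstream rainfall=true cases).
So P(heavy upstream rainfall | flood warning) = 0.008234/0.086062 ≈ 0.096.

With the extra evidence:
Numerator (weight on configurations with heavy upstream rainfall): 0.753477×0.017 = 0.012809
Normalizer over all consistent configurations: 0.55978×0.983 + 0.753477×0.017 = 0.563073
Posterior = 0.012809 / 0.563073 ≈ 0.023
This is intercausal reasoning (explaining away): once dam release accounts for the flood warning, heavy upstream rainfall becomes less likely.

Pr[heavy upstream rainfall | flood warning] ≈ 0.096; Pr[heavy upstream rainfall | flood warning, dam release] ≈ 0.023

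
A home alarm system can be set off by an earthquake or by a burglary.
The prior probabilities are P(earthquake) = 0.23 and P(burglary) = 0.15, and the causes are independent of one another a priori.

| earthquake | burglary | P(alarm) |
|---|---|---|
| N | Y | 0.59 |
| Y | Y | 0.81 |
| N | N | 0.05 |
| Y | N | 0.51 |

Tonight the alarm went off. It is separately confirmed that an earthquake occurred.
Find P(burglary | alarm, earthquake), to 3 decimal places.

P(alarm | earthquake) = 0.51·0.85 + 0.81·0.15 = 0.433500 + 0.121500 = 0.555000
The burglary-present share is 0.81·0.15 = 0.121500.
So P(burglary | alarm, earthquake) = 0.121500/0.555000 ≈ 0.219.

P(burglary | alarm, earthquake) ≈ 0.219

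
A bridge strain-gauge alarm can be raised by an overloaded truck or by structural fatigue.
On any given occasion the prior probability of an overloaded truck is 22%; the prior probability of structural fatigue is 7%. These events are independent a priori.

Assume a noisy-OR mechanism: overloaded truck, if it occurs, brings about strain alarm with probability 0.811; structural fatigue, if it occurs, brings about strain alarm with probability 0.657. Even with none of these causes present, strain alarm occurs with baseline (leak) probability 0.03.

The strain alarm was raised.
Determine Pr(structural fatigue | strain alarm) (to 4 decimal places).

Under noisy-OR, P(strain alarm | causes) = 1 − (1−0.03)·∏(1−qᵢ) over the active causes.
P(strain alarm) = 0.03·0.78·0.93 + 0.66729·0.78·0.07 + 0.81667·0.22·0.93 + 0.937118·0.22·0.07 = 0.021762 + 0.036434 + 0.167091 + 0.014432 = 0.239719
Of this, 0.050866 comes from 0.036434 + 0.014432 (the structural fatigue=true cases).
Hence the posterior is 0.050866/0.239719 ≈ 0.2122.

Pr(structural fatigue | strain alarm) ≈ 0.2122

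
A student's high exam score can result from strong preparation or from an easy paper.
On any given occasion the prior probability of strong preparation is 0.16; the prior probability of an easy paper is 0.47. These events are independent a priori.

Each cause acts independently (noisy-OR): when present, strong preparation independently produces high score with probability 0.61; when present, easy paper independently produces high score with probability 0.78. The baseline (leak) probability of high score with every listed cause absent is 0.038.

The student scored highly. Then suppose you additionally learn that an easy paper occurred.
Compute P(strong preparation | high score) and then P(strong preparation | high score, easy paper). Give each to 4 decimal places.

Under noisy-OR, P(high score | causes) = 1 − (1−0.038)·∏(1−qᵢ) over the active causes.
P(high score) = 0.038×0.84×0.53 + 0.78836×0.84×0.47 + 0.62482×0.16×0.53 + 0.91746×0.16×0.47 = 0.016918 + 0.311245 + 0.052985 + 0.068993 = 0.450141
Of this, 0.121978 comes from 0.052985 + 0.068993 (the strong preparation=true cases).
Hence the posterior is 0.121978/0.450141 ≈ 0.2710.

Now also conditioning on easy paper=true:
Enumerate both values of strong preparation and weight by the priors:
  P(high score | easy paper) = 0.78836*0.84 + 0.91746*0.16
        = 0.662222 + 0.146794 = 0.809016
The terms with strong preparation present sum to 0.146794, so
  P(strong preparation | high score, easy paper) = 0.146794 / 0.809016 ≈ 0.1814
— easy paper explains away the evidence for strong preparation.

P(strong preparation | high score) ≈ 0.2710; P(strong preparation | high score, easy paper) ≈ 0.1814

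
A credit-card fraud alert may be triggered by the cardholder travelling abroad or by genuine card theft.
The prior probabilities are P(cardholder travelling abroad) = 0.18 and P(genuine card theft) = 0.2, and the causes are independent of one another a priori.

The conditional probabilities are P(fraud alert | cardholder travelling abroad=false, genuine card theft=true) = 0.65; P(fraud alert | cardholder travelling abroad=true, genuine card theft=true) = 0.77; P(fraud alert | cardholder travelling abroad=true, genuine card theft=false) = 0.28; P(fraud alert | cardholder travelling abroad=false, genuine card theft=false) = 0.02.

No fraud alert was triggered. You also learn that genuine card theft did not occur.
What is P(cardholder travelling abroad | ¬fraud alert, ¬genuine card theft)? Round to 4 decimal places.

Sum P(¬fraud alert|·) weighted by the priors over both values of cardholder travelling abroad:
  P(¬fraud alert | ¬genuine card theft) = 0.98×0.82 + 0.72×0.18
        = 0.803600 + 0.129600 = 0.933200
Configurations with cardholder travelling abroad contribute 0.129600, so
  P(cardholder travelling abroad | ¬fraud alert, ¬genuine card theft) = 0.129600 / 0.933200 ≈ 0.1389

P(cardholder travelling abroad | ¬fraud alert, ¬genuine card theft) ≈ 0.1389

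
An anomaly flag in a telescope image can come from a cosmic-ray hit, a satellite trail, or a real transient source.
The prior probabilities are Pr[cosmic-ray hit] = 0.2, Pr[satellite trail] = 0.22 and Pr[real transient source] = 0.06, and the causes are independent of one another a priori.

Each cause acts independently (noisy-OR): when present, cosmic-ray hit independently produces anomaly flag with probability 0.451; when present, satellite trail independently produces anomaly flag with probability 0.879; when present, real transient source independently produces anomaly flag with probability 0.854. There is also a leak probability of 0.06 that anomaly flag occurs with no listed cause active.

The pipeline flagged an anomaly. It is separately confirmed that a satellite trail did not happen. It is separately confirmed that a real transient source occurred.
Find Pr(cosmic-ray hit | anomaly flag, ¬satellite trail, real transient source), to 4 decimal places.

Under noisy-OR, P(anomaly flag | causes) = 1 − (1−0.06)·∏(1−qᵢ) over the active causes.
For the numerator, keep only cosmic-ray hit=true terms: 0.924655×0.2 = 0.184931
The normalizing constant is 0.86276×0.8 + 0.924655×0.2 = 0.875139
Posterior = 0.184931 / 0.875139 ≈ 0.2113

Pr(cosmic-ray hit | anomaly flag, ¬satellite trail, real transient source) ≈ 0.2113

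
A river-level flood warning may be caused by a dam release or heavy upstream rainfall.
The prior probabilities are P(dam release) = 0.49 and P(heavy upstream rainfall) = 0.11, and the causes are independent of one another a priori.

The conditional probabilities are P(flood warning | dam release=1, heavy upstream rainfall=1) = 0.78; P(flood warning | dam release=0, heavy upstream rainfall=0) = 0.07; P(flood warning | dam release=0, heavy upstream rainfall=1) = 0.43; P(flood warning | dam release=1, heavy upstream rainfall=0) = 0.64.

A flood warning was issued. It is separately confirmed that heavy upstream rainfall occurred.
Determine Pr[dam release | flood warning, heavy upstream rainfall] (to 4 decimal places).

P(flood warning | heavy upstream rainfall) = 0.43*0.51 + 0.78*0.49 = 0.219300 + 0.382200 = 0.601500
Restricting to configurations with dam release present: 0.78*0.49 = 0.382200.
Hence the posterior is 0.382200/0.601500 ≈ 0.6354.

Pr[dam release | flood warning, heavy upstream rainfall] ≈ 0.6354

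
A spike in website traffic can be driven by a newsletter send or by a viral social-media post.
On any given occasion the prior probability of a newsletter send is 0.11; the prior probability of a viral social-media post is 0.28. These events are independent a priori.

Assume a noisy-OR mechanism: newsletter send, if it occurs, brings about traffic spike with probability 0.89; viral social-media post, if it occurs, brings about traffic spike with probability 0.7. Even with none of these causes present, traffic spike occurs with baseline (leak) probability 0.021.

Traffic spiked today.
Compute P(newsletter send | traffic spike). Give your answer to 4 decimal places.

Under noisy-OR, P(traffic spike | causes) = 1 − (1−0.021)·∏(1−qᵢ) over the active causes.
P(traffic spike) = 0.021×0.89×0.72 + 0.7063×0.89×0.28 + 0.89231×0.11×0.72 + 0.967693×0.11×0.28 = 0.013457 + 0.176010 + 0.070671 + 0.029805 = 0.289943
Of this, 0.100476 comes from 0.070671 + 0.029805 (the newsletter send=true cases).
Hence the posterior is 0.100476/0.289943 ≈ 0.3465.

P(newsletter send | traffic spike) ≈ 0.3465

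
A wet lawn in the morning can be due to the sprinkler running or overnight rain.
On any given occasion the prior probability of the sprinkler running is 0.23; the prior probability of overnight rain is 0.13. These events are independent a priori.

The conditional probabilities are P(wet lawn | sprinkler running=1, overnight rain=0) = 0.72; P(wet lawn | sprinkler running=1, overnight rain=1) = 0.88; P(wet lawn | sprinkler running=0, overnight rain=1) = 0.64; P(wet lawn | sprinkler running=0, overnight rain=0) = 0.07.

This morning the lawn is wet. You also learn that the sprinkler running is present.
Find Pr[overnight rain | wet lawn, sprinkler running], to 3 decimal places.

P(wet lawn | sprinkler running) = 0.72×0.87 + 0.88×0.13 = 0.626400 + 0.114400 = 0.740800
Of this, 0.114400 comes from 0.88×0.13 (the overnight rain=true cases).
Hence the posterior is 0.114400/0.740800 ≈ 0.154.

Pr[overnight rain | wet lawn, sprinkler running] ≈ 0.154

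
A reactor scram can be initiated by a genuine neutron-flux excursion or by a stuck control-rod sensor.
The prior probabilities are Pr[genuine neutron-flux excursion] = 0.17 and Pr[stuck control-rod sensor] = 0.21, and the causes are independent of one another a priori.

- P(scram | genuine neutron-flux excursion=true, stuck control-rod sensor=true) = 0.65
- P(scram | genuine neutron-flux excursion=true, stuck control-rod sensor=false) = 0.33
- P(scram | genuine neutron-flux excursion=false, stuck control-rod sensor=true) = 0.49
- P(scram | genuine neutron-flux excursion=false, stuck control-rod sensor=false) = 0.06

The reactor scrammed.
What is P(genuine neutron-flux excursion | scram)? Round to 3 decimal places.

P(genuine neutron-flux excursion | scram) ≈ 0.351

P(scram) = 0.06*0.83*0.79 + 0.49*0.83*0.21 + 0.33*0.17*0.79 + 0.65*0.17*0.21 = 0.039342 + 0.085407 + 0.044319 + 0.023205 = 0.192273
Restricting to configurations with genuine neutron-flux excursion present: 0.044319 + 0.023205 = 0.067524.
So P(genuine neutron-flux excursion | scram) = 0.067524/0.192273 ≈ 0.351.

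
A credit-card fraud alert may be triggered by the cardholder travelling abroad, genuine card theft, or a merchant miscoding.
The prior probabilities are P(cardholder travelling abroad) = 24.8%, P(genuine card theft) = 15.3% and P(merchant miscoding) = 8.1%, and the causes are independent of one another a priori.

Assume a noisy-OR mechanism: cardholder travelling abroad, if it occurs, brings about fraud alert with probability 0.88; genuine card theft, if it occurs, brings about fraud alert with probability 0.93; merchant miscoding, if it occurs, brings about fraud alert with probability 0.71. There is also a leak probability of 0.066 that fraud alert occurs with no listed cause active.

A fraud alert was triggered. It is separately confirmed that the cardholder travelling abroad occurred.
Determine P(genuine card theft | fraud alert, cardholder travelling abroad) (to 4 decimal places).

Under noisy-OR, P(fraud alert | causes) = 1 − (1−0.066)·∏(1−qᵢ) over the active causes.
By total probability over the 4 (genuine card theft, merchant miscoding) configurations:
  P(fraud alert | cardholder travelling abroad) = 0.88792×0.847×0.919 + 0.967497×0.847×0.081 + 0.992154×0.153×0.919 + 0.997725×0.153×0.081
        = 0.691151 + 0.066377 + 0.139504 + 0.012365 = 0.909397
The terms with genuine card theft present sum to 0.151869, so
  P(genuine card theft | fraud alert, cardholder travelling abroad) = 0.151869 / 0.909397 ≈ 0.1670

P(genuine card theft | fraud alert, cardholder travelling abroad) ≈ 0.1670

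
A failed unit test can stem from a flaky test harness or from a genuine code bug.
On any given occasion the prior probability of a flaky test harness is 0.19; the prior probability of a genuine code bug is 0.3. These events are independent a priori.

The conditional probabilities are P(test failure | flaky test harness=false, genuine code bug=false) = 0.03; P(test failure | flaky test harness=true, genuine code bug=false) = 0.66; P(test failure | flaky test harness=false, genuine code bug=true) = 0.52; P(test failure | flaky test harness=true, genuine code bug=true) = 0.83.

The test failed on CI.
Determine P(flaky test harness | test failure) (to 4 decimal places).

By total probability over the 4 (flaky test harness, genuine code bug) configurations:
  P(test failure) = 0.03*0.81*0.7 + 0.52*0.81*0.3 + 0.66*0.19*0.7 + 0.83*0.19*0.3
        = 0.017010 + 0.126360 + 0.087780 + 0.047310 = 0.278460
Keeping only the flaky test harness-present terms gives 0.135090, so
  P(flaky test harness | test failure) = 0.135090 / 0.278460 ≈ 0.4851

P(flaky test harness | test failure) ≈ 0.4851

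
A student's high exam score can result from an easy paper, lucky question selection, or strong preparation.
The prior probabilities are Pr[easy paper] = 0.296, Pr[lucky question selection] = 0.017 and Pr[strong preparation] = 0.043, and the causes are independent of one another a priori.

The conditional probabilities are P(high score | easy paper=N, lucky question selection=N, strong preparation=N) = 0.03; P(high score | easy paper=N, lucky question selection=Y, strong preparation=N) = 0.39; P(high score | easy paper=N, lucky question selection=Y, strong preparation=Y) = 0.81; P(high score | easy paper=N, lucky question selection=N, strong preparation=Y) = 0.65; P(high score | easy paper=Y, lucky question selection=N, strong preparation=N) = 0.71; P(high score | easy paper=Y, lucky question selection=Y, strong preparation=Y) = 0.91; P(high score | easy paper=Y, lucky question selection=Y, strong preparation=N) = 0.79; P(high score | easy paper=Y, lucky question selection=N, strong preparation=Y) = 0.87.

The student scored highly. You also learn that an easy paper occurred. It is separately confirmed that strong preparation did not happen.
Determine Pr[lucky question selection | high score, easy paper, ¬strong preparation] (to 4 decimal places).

Weight on lucky question selection=true, given the evidence: 0.79×0.017 = 0.013430
Denominator P(high score | easy paper, ¬strong preparation): 0.71×0.983 + 0.79×0.017 = 0.711360
Posterior = 0.013430 / 0.711360 ≈ 0.0189

Pr[lucky question selection | high score, easy paper, ¬strong preparation] ≈ 0.0189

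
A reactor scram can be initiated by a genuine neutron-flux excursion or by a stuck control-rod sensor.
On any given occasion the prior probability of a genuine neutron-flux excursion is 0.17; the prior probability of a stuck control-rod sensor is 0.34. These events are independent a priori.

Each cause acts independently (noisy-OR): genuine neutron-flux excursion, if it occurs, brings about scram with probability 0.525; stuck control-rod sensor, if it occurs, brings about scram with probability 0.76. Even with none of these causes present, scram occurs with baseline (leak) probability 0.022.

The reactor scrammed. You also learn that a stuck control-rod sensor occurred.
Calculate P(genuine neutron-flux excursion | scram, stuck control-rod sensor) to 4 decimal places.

Under noisy-OR, P(scram | causes) = 1 − (1−0.022)·∏(1−qᵢ) over the active causes.
Sum P(scram|·) weighted by the priors over both values of genuine neutron-flux excursion:
  P(scram | stuck control-rod sensor) = 0.76528×0.83 + 0.888508×0.17
        = 0.635182 + 0.151046 = 0.786228
Configurations with genuine neutron-flux excursion contribute 0.151046, so
  P(genuine neutron-flux excursion | scram, stuck control-rod sensor) = 0.151046 / 0.786228 ≈ 0.1921

P(genuine neutron-flux excursion | scram, stuck control-rod sensor) ≈ 0.1921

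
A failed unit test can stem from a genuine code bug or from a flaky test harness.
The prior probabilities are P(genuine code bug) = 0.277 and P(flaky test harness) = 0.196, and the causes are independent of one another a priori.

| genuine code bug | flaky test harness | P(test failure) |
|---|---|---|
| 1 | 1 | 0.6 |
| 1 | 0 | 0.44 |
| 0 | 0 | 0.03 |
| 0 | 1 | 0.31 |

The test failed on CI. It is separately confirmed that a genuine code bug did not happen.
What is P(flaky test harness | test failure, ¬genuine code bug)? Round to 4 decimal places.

P(test failure | ¬genuine code bug) = 0.03·0.804 + 0.31·0.196 = 0.024120 + 0.060760 = 0.084880
Restricting to configurations with flaky test harness present: 0.31·0.196 = 0.060760.
P(flaky test harness | test failure, ¬genuine code bug) = 0.060760 / 0.084880 ≈ 0.7158

P(flaky test harness | test failure, ¬genuine code bug) ≈ 0.7158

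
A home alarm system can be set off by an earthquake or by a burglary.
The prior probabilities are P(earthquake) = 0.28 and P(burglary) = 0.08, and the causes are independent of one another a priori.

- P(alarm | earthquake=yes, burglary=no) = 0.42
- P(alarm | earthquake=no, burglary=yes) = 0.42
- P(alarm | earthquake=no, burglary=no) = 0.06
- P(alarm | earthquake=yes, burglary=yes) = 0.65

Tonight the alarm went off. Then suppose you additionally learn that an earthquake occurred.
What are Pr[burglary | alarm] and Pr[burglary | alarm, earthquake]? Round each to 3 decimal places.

Pr[burglary | alarm] ≈ 0.208; Pr[burglary | alarm, earthquake] ≈ 0.119

By total probability over the 4 (earthquake, burglary) configurations:
  P(alarm) = 0.06×0.72×0.92 + 0.42×0.72×0.08 + 0.42×0.28×0.92 + 0.65×0.28×0.08
        = 0.039744 + 0.024192 + 0.108192 + 0.014560 = 0.186688
Configurations with burglary contribute 0.038752, so
  P(burglary | alarm) = 0.038752 / 0.186688 ≈ 0.208

Now condition on the additional information:
P(alarm | earthquake) = 0.42×0.92 + 0.65×0.08 = 0.386400 + 0.052000 = 0.438400
The burglary-present share is 0.65×0.08 = 0.052000.
Hence the posterior is 0.052000/0.438400 ≈ 0.119.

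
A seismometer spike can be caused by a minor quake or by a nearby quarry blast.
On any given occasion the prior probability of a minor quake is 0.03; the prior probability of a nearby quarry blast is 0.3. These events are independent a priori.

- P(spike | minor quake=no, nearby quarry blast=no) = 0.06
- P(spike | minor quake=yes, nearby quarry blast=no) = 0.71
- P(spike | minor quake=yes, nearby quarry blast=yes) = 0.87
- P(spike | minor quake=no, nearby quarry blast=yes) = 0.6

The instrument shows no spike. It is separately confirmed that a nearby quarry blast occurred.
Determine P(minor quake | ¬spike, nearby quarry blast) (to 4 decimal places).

P(minor quake | ¬spike, nearby quarry blast) ≈ 0.0100

P(¬spike | nearby quarry blast) = 0.4·0.97 + 0.13·0.03 = 0.388000 + 0.003900 = 0.391900
The minor quake-present share is 0.13·0.03 = 0.003900.
So P(minor quake | ¬spike, nearby quarry blast) = 0.003900/0.391900 ≈ 0.0100.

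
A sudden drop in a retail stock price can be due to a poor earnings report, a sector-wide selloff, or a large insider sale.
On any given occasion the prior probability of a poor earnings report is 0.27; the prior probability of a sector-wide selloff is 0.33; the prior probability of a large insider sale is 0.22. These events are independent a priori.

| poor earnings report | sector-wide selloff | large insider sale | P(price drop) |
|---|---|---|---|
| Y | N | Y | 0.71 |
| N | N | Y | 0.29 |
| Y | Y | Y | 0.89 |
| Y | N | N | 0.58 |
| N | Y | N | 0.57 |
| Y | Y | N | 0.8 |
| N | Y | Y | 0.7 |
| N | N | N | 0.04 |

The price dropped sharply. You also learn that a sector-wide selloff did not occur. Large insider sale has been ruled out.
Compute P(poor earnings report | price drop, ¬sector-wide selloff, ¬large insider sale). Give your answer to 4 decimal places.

Sum P(price drop|·) weighted by the priors over both values of poor earnings report:
  P(price drop | ¬sector-wide selloff, ¬large insider sale) = 0.04*0.73 + 0.58*0.27
        = 0.029200 + 0.156600 = 0.185800
The terms with poor earnings report present sum to 0.156600, so
  P(poor earnings report | price drop, ¬sector-wide selloff, ¬large insider sale) = 0.156600 / 0.185800 ≈ 0.8428

P(poor earnings report | price drop, ¬sector-wide selloff, ¬large insider sale) ≈ 0.8428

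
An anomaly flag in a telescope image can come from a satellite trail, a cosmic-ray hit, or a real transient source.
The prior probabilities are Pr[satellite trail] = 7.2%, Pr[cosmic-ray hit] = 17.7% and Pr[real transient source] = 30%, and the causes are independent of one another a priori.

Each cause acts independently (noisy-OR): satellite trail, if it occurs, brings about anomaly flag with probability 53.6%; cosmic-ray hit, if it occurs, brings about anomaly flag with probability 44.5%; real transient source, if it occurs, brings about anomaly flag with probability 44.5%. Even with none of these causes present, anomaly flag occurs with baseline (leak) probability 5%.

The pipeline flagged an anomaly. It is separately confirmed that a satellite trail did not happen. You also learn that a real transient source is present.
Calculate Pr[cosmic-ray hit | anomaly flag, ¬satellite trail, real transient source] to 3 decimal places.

Pr[cosmic-ray hit | anomaly flag, ¬satellite trail, real transient source] ≈ 0.243

Under noisy-OR, P(anomaly flag | causes) = 1 − (1−0.05)·∏(1−qᵢ) over the active causes.
Numerator (weight on configurations with cosmic-ray hit): 0.707376*0.177 = 0.125206
Normalizer over all consistent configurations: 0.47275*0.823 + 0.707376*0.177 = 0.514279
Posterior = 0.125206 / 0.514279 ≈ 0.243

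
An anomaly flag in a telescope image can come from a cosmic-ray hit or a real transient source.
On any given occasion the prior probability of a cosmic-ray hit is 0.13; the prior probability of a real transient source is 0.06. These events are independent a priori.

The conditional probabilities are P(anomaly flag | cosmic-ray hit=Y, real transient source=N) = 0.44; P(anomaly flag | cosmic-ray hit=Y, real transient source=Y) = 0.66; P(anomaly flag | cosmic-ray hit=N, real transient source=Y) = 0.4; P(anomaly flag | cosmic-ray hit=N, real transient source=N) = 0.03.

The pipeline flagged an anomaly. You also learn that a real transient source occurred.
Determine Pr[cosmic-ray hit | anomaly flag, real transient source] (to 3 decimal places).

Sum P(anomaly flag|·) weighted by the priors over both values of cosmic-ray hit:
  P(anomaly flag | real transient source) = 0.4×0.87 + 0.66×0.13
        = 0.348000 + 0.085800 = 0.433800
Keeping only the cosmic-ray hit-present terms gives 0.085800, so
  P(cosmic-ray hit | anomaly flag, real transient source) = 0.085800 / 0.433800 ≈ 0.198

Pr[cosmic-ray hit | anomaly flag, real transient source] ≈ 0.198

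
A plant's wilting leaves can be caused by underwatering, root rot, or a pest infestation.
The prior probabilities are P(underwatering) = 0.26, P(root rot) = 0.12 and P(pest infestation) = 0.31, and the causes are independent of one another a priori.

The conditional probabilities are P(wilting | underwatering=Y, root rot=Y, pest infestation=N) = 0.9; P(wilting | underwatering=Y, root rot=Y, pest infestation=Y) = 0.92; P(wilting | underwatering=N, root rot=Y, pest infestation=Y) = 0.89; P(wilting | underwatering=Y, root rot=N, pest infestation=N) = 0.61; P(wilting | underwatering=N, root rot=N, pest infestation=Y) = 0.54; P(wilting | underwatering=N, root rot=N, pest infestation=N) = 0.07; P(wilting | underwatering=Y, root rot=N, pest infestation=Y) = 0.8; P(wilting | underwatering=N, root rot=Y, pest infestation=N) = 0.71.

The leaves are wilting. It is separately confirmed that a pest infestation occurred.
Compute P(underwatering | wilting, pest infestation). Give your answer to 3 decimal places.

P(underwatering | wilting, pest infestation) ≈ 0.330

P(wilting | pest infestation) = 0.54×0.74×0.88 + 0.89×0.74×0.12 + 0.8×0.26×0.88 + 0.92×0.26×0.12 = 0.351648 + 0.079032 + 0.183040 + 0.028704 = 0.642424
Restricting to configurations with underwatering present: 0.183040 + 0.028704 = 0.211744.
So P(underwatering | wilting, pest infestation) = 0.211744/0.642424 ≈ 0.330.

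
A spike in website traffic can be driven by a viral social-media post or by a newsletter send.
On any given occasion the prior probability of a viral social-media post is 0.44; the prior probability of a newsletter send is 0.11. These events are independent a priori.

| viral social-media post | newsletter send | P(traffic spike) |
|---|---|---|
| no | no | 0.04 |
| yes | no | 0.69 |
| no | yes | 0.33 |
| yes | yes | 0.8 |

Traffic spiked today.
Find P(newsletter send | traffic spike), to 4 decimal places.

P(newsletter send | traffic spike) ≈ 0.1691

Weight on newsletter send=true, given the evidence: 0.020328 + 0.038720 = 0.059048
The normalizing constant is 0.04×0.56×0.89 + 0.33×0.56×0.11 + 0.69×0.44×0.89 + 0.8×0.44×0.11 = 0.349188
P(newsletter send | traffic spike) = 0.059048/0.349188 ≈ 0.1691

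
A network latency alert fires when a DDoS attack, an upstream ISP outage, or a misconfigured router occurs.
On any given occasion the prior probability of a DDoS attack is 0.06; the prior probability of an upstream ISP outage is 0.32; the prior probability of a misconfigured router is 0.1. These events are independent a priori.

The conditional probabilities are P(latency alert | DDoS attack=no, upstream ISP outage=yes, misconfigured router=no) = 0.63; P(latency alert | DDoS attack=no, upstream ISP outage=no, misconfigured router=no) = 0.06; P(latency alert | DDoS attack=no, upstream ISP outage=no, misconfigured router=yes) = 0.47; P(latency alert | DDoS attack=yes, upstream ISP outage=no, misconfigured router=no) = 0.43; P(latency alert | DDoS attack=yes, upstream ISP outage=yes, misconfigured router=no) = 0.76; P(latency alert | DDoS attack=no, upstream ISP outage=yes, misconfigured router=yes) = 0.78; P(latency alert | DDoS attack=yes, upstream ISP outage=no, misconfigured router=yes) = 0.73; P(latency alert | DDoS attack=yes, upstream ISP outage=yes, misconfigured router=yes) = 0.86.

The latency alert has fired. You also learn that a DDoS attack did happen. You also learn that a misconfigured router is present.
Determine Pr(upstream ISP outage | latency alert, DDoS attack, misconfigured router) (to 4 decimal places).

Pr(upstream ISP outage | latency alert, DDoS attack, misconfigured router) ≈ 0.3567

For the numerator, keep only upstream ISP outage=true terms: 0.86×0.32 = 0.275200
Denominator P(latency alert | DDoS attack, misconfigured router): 0.73×0.68 + 0.86×0.32 = 0.771600
Posterior = 0.275200 / 0.771600 ≈ 0.3567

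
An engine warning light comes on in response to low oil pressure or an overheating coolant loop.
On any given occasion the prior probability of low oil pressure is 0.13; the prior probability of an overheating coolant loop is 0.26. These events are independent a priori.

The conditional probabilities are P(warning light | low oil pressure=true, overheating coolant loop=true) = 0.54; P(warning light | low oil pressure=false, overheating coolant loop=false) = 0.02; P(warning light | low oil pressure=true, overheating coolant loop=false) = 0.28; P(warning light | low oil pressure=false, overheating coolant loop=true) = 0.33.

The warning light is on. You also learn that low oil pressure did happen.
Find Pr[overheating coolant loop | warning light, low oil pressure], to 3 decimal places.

Pr[overheating coolant loop | warning light, low oil pressure] ≈ 0.404

By total probability over both values of overheating coolant loop:
  P(warning light | low oil pressure) = 0.28*0.74 + 0.54*0.26
        = 0.207200 + 0.140400 = 0.347600
Keeping only the overheating coolant loop-present terms gives 0.140400, so
  P(overheating coolant loop | warning light, low oil pressure) = 0.140400 / 0.347600 ≈ 0.404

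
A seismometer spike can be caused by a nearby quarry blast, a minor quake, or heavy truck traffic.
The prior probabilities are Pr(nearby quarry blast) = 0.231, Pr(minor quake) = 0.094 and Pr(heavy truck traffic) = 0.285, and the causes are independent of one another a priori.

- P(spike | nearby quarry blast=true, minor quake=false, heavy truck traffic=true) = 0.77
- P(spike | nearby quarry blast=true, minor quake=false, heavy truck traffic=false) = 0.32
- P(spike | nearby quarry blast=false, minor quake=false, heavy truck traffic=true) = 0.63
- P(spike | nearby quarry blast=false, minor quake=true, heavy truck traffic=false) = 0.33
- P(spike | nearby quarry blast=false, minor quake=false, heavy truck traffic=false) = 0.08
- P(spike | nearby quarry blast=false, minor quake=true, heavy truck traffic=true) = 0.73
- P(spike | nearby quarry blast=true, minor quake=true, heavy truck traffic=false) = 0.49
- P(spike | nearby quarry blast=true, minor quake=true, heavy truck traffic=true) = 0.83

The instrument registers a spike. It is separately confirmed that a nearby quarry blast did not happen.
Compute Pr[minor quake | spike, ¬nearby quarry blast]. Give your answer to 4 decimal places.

Pr[minor quake | spike, ¬nearby quarry blast] ≈ 0.1629

Enumerate the 4 (minor quake, heavy truck traffic) configurations and weight by the priors:
  P(spike | ¬nearby quarry blast) = 0.08*0.906*0.715 + 0.63*0.906*0.285 + 0.33*0.094*0.715 + 0.73*0.094*0.285
        = 0.051823 + 0.162672 + 0.022179 + 0.019557 = 0.256231
Configurations with minor quake contribute 0.041736, so
  P(minor quake | spike, ¬nearby quarry blast) = 0.041736 / 0.256231 ≈ 0.1629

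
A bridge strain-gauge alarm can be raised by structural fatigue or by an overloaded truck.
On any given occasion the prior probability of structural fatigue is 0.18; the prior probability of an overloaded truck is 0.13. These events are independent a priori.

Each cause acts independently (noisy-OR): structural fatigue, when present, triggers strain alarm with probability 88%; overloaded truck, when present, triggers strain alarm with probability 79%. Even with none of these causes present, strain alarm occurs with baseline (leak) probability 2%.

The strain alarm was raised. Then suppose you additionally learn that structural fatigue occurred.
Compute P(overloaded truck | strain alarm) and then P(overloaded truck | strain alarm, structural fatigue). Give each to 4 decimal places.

P(overloaded truck | strain alarm) ≈ 0.4135; P(overloaded truck | strain alarm, structural fatigue) ≈ 0.1417

Under noisy-OR, P(strain alarm | causes) = 1 − (1−0.02)·∏(1−qᵢ) over the active causes.
Numerator (weight on configurations with overloaded truck): 0.084662 + 0.022822 = 0.107484
Denominator P(strain alarm): 0.02×0.82×0.87 + 0.7942×0.82×0.13 + 0.8824×0.18×0.87 + 0.975304×0.18×0.13 = 0.259936
Posterior = 0.107484 / 0.259936 ≈ 0.4135

With the extra evidence:
P(strain alarm | structural fatigue) = 0.8824×0.87 + 0.975304×0.13 = 0.767688 + 0.126790 = 0.894478
The overloaded truck-present share is 0.975304×0.13 = 0.126790.
P(overloaded truck | strain alarm, structural fatigue) = 0.126790 / 0.894478 ≈ 0.1417
This is intercausal reasoning (explaining away): once structural fatigue accounts for the strain alarm, overloaded truck becomes less likely.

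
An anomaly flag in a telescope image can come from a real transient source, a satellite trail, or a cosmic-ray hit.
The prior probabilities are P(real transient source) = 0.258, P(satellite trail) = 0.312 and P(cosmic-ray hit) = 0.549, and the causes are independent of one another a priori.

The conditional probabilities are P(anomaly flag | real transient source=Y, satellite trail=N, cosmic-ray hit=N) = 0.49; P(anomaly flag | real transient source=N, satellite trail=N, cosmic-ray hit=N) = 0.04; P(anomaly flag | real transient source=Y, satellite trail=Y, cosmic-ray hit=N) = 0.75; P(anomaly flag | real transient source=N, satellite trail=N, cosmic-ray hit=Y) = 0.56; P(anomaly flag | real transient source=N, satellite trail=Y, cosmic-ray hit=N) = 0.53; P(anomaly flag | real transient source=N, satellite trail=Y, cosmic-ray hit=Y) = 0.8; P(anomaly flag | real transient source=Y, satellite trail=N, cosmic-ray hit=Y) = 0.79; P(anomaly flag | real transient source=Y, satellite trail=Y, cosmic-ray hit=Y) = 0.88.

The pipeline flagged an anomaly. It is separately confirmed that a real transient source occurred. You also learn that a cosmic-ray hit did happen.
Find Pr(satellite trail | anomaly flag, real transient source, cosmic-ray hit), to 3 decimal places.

Pr(satellite trail | anomaly flag, real transient source, cosmic-ray hit) ≈ 0.336

P(anomaly flag | real transient source, cosmic-ray hit) = 0.79×0.688 + 0.88×0.312 = 0.543520 + 0.274560 = 0.818080
Restricting to configurations with satellite trail present: 0.88×0.312 = 0.274560.
Hence the posterior is 0.274560/0.818080 ≈ 0.336.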